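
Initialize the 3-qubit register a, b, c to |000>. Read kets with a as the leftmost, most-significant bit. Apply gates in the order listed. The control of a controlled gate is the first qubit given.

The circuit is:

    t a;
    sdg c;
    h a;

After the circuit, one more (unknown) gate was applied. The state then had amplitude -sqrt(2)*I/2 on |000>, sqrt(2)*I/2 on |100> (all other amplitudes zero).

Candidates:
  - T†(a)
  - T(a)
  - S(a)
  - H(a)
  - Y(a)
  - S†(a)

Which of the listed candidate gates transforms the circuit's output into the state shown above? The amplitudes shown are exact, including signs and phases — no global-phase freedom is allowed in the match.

The unique candidate consistent with the amplitudes is Y(a).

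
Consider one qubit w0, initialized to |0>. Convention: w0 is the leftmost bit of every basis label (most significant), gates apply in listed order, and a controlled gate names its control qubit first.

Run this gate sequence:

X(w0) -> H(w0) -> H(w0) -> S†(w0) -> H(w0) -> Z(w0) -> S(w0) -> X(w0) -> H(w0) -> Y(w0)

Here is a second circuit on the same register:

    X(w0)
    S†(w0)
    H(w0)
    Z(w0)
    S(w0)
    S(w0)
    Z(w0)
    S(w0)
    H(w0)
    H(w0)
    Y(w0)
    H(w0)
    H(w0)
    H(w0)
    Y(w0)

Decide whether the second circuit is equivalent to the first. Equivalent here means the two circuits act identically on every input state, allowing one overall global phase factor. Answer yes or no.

No: there is an input state on which the two circuits produce genuinely different outputs (not merely differing by a phase).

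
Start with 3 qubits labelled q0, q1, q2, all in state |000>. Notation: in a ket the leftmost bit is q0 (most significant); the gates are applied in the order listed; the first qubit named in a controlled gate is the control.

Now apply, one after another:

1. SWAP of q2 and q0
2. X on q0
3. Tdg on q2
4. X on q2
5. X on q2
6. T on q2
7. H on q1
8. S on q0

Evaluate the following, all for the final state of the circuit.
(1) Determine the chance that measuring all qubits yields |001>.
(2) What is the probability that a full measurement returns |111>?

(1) A full measurement returns |001> with probability 0.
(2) A full measurement returns |111> with probability 0.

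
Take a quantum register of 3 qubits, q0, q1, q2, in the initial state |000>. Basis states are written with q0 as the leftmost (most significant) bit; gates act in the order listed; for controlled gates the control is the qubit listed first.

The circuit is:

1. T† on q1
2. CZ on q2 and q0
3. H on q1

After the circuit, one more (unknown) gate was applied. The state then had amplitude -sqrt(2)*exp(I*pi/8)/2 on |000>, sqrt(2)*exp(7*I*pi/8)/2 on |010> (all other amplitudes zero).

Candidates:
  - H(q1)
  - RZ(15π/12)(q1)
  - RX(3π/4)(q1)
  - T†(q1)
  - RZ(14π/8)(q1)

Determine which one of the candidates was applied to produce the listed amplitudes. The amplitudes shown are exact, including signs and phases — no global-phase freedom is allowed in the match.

The unique candidate consistent with the amplitudes is RZ(14π/8)(q1).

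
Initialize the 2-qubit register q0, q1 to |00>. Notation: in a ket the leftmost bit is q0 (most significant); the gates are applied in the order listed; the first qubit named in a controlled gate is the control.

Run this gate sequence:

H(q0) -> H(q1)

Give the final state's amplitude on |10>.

The amplitude on |10> is 1/2.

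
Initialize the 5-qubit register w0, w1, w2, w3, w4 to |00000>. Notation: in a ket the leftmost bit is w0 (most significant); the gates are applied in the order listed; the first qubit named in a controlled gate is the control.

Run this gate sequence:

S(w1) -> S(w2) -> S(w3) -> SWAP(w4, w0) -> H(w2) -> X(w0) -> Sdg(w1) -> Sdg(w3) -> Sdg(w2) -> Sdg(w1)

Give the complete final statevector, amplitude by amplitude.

The resulting statevector has amplitude sqrt(2)/2 on |10000>, -sqrt(2)*I/2 on |10100>, and 0 on every other basis state.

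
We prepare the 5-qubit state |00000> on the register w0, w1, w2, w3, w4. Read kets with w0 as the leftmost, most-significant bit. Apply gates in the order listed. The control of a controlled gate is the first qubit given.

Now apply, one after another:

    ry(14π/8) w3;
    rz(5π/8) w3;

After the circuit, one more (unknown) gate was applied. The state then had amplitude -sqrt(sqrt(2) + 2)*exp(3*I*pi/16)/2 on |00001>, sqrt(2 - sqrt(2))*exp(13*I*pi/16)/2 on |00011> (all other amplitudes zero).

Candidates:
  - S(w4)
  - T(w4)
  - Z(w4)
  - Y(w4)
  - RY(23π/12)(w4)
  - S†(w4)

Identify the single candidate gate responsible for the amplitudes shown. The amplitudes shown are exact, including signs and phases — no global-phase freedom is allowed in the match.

It was Y(w4) that produced the state shown.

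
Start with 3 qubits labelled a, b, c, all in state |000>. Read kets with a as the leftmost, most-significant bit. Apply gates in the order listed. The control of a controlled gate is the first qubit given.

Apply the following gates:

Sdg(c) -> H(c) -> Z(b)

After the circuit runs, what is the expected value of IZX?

In the final state, IZX has expectation 1.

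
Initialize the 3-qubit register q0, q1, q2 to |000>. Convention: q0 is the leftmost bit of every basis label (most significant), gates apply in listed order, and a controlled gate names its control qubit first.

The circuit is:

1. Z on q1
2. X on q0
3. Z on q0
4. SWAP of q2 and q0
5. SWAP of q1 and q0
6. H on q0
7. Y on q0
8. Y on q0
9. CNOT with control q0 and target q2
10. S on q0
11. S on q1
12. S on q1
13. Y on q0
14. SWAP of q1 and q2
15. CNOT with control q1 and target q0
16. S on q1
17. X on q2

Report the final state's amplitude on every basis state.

The resulting statevector has amplitude -sqrt(2)/2 on |001>, sqrt(2)/2 on |011>, and 0 on every other basis state.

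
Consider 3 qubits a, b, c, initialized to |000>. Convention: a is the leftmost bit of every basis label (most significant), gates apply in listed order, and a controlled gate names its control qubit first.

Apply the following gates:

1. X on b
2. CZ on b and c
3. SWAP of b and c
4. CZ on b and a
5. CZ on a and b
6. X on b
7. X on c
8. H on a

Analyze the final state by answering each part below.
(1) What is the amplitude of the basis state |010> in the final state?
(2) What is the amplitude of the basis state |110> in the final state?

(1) The amplitude on |010> is sqrt(2)/2.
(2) The final state's coefficient on |110> equals sqrt(2)/2.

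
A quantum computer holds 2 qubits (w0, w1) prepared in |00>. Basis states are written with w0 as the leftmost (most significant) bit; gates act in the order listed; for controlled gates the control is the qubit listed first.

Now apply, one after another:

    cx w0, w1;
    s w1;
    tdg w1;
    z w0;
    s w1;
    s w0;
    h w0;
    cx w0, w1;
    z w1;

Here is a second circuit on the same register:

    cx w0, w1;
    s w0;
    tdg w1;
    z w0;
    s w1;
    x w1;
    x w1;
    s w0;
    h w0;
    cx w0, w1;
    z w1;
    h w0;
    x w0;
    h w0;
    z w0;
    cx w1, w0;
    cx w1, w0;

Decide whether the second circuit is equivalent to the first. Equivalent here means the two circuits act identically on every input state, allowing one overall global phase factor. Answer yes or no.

No, they are not equivalent — no single phase factor reconciles the two unitaries.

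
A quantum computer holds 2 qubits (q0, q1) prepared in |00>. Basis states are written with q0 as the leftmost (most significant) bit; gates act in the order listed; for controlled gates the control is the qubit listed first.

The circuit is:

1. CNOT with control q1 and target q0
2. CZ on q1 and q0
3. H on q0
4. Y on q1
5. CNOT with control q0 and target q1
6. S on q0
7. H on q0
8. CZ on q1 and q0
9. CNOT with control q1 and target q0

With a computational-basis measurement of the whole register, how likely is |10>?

Outcome |10> occurs with probability 1/4.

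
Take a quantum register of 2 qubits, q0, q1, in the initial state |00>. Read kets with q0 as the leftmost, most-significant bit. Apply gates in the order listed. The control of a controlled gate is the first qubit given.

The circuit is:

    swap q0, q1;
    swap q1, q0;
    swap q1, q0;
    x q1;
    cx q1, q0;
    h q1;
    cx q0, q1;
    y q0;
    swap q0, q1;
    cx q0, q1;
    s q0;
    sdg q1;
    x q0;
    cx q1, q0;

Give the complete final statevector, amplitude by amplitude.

The resulting statevector has amplitude 0 on |00>, 0 on |01>, sqrt(2)*I/2 on |10>, -sqrt(2)*I/2 on |11>. Key observation: steps 2-3 multiply out to the identity, so the circuit reduces to the remaining gates.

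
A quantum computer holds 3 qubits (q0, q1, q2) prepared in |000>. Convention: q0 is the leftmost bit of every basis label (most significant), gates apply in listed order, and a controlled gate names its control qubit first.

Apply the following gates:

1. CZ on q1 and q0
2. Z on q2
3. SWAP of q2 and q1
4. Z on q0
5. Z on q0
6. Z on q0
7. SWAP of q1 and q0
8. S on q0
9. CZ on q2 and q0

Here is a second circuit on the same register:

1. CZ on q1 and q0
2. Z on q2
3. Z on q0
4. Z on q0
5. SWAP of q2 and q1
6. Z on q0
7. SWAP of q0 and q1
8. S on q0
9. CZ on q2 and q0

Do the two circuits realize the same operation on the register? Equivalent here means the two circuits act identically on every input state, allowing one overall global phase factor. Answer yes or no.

Yes: on every input state the two circuits agree up to one overall phase factor.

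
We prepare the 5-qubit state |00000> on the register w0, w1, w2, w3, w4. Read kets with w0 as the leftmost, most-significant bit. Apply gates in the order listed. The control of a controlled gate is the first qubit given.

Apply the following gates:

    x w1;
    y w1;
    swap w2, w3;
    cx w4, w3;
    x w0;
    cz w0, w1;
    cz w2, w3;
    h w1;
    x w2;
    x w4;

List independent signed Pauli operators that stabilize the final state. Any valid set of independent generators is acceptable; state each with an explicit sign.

The stabilizer group can be generated by +IXIII, -ZIIII, -IIZII, +IIIZI, -IIIIZ, among other valid generating sets.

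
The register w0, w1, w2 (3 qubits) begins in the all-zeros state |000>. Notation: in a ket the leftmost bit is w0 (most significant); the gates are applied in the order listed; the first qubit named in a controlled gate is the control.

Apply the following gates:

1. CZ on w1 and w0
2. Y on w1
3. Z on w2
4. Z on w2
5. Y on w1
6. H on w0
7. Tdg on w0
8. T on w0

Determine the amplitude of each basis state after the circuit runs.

The resulting statevector has amplitude sqrt(2)/2 on |000>, sqrt(2)/2 on |100>, and 0 on every other basis state.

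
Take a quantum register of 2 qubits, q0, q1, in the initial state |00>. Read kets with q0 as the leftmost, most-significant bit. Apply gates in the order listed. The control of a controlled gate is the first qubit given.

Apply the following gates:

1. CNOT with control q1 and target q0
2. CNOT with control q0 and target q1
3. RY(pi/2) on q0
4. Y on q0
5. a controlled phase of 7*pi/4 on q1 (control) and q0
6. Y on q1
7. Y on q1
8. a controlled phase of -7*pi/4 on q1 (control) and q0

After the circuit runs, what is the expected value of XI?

In the final state, XI has expectation -1.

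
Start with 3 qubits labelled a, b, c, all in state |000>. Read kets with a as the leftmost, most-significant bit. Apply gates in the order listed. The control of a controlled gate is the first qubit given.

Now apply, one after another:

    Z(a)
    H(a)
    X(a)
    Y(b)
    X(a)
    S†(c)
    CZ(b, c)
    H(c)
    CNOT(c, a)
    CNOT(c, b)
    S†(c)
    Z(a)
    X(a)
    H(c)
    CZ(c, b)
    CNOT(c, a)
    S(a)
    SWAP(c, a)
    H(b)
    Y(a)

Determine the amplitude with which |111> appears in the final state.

|111> carries amplitude -1/4 + I/4 in the final state.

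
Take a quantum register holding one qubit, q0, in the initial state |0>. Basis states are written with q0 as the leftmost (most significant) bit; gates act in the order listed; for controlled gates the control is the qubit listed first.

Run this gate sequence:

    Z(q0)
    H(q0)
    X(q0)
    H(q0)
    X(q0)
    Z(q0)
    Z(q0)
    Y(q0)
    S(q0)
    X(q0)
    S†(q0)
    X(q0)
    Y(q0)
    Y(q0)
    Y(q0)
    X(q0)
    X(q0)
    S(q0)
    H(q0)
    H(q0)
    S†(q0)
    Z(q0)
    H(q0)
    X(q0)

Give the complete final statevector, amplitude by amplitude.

After the circuit, the state carries amplitude -sqrt(2)*I/2 on |0>, sqrt(2)*I/2 on |1>.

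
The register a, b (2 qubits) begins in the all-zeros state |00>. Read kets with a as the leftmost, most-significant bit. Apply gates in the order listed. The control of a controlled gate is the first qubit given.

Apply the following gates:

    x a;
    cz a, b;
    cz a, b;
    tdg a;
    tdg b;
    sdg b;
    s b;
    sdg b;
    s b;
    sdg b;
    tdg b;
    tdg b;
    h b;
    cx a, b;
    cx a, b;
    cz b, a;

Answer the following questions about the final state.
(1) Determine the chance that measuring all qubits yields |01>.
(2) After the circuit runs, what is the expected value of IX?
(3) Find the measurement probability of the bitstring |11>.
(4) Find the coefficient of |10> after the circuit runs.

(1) The probability of measuring |01> is 0. Key observation: the block from step 6 through step 9 cancels to the identity and can be dropped.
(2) The expectation value of IX is -1.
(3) The probability of measuring |11> is 1/2.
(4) The final state's coefficient on |10> equals -sqrt(2)*exp(3*I*pi/4)/2.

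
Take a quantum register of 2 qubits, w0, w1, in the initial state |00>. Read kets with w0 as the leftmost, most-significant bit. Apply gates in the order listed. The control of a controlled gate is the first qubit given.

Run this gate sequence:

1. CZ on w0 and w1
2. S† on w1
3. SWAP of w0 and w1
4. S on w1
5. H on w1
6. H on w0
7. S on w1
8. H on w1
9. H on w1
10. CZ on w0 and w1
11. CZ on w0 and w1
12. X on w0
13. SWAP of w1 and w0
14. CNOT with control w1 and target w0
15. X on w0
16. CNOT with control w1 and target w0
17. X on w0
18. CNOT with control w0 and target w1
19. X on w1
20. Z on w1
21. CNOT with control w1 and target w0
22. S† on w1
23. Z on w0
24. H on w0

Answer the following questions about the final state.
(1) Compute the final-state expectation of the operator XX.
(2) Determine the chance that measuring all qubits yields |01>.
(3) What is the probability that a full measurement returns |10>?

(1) In the final state, XX has expectation -1.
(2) A full measurement returns |01> with probability 1/4.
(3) A full measurement returns |10> with probability 1/4.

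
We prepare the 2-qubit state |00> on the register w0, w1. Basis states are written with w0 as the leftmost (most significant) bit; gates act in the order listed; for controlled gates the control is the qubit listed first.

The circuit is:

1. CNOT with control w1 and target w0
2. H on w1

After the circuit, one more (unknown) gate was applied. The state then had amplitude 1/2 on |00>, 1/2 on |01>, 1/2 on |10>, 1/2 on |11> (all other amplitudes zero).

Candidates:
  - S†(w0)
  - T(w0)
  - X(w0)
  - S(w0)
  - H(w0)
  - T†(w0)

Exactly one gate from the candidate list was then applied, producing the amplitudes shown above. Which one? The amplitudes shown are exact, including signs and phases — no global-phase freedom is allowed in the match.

It was H(w0) that produced the state shown.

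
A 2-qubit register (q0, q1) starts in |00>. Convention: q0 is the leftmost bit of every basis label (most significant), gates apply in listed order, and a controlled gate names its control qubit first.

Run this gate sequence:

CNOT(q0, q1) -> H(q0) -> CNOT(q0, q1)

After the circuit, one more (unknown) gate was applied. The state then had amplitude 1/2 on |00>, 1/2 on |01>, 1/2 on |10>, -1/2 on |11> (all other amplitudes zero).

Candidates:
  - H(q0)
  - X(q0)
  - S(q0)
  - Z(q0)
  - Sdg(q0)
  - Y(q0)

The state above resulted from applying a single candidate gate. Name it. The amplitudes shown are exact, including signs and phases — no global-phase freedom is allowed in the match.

It was H(q0) that produced the state shown.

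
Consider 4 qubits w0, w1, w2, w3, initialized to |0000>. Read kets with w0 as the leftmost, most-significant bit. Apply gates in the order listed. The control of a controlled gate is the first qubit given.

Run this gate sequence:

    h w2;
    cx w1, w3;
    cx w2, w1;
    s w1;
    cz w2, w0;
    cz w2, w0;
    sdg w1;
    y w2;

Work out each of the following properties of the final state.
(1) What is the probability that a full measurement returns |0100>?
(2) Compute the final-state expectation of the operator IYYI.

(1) A full measurement returns |0100> with probability 1/2. Key observation: the block from step 5 through step 6 cancels to the identity and can be dropped.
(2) The expectation value of IYYI is -1.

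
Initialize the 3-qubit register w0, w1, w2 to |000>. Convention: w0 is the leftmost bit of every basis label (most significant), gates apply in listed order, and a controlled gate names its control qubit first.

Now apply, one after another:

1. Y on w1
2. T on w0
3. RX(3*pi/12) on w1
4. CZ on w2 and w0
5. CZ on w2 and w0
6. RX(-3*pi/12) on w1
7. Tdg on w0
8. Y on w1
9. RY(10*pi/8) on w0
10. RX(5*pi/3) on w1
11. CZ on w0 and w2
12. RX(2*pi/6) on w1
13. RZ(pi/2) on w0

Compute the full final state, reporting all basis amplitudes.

The resulting statevector has amplitude -sqrt(2 - sqrt(2))*exp(3*I*pi/4)/2 on |000>, -sqrt(sqrt(2) + 2)*exp(I*pi/4)/2 on |100>, and 0 on every other basis state. Key observation: steps 1-8 multiply out to the identity, so the circuit reduces to the remaining gates.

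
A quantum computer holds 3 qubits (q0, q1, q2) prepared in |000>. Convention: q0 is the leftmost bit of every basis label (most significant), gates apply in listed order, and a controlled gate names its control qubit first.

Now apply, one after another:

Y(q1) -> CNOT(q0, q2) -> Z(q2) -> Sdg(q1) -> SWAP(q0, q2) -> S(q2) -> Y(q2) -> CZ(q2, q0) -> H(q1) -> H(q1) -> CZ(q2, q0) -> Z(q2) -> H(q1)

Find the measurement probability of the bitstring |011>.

The probability of measuring |011> is 1/2. Key observation: steps 8-11 multiply out to the identity, so the circuit reduces to the remaining gates.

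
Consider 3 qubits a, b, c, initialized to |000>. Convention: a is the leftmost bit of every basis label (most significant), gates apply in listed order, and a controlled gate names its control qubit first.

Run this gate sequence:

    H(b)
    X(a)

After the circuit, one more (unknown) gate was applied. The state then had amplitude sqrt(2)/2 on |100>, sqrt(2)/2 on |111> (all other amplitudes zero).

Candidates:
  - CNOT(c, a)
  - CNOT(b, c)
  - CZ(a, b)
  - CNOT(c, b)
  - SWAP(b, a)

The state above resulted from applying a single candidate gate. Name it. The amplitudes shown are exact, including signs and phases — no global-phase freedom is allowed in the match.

The applied gate was CNOT(b, c).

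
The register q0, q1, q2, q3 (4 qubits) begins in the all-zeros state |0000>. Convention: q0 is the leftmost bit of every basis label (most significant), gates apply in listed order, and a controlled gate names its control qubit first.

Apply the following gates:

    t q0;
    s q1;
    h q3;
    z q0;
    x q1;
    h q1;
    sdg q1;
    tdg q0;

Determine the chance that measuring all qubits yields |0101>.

A full measurement returns |0101> with probability 1/4.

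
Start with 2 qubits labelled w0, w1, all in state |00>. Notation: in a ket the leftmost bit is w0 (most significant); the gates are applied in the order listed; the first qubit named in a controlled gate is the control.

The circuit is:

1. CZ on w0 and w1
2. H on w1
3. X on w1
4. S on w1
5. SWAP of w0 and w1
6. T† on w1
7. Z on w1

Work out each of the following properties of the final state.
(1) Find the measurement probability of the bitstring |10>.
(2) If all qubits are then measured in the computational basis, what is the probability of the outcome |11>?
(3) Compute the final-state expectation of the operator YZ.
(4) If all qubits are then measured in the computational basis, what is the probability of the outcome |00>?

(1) Outcome |10> occurs with probability 1/2.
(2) A full measurement returns |11> with probability 0.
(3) The expectation value of YZ is 1.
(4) Outcome |00> occurs with probability 1/2.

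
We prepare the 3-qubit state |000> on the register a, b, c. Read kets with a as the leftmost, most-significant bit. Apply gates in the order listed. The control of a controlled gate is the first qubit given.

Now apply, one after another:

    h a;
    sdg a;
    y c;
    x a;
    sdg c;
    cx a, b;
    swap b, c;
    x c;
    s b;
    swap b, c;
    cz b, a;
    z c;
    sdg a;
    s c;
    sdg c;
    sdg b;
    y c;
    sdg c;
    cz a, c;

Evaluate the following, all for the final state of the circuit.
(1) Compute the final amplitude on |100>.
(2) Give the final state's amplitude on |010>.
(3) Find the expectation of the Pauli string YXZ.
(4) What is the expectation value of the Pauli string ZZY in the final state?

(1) |100> carries amplitude sqrt(2)*I/2 in the final state. Key observation: the block from step 14 through step 15 cancels to the identity and can be dropped.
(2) |010> carries amplitude sqrt(2)/2 in the final state.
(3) In the final state, YXZ has expectation 1.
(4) The observable ZZY averages to 0.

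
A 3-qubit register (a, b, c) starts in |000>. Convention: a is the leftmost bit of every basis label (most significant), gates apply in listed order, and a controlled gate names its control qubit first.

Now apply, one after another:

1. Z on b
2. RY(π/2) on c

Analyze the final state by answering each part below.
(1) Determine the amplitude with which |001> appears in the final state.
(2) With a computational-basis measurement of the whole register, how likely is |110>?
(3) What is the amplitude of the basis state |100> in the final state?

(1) The final state's coefficient on |001> equals sqrt(2)/2.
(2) The probability of measuring |110> is 0.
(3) The amplitude on |100> is 0.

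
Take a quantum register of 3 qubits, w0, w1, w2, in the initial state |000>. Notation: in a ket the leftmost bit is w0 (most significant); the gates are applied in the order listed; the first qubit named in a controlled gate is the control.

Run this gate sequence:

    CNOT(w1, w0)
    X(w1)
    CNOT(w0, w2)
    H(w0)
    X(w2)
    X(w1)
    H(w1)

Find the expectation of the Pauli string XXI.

In the final state, XXI has expectation 1.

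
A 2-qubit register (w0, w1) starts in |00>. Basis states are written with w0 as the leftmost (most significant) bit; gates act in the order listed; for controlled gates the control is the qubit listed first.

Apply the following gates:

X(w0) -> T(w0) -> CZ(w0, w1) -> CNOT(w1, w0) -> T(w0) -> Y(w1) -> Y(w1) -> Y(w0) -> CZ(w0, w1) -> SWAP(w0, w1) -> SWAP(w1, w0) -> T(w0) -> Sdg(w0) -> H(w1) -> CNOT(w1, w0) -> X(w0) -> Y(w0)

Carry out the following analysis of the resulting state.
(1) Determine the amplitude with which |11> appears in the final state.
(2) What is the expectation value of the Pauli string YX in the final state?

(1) |11> carries amplitude sqrt(2)*I/2 in the final state.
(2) The observable YX averages to 0.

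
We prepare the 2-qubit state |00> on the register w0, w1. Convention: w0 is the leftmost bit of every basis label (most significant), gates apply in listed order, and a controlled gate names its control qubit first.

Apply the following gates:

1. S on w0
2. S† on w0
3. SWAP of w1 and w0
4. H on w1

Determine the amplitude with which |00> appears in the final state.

|00> carries amplitude sqrt(2)/2 in the final state. Key observation: steps 1-2 multiply out to the identity, so the circuit reduces to the remaining gates.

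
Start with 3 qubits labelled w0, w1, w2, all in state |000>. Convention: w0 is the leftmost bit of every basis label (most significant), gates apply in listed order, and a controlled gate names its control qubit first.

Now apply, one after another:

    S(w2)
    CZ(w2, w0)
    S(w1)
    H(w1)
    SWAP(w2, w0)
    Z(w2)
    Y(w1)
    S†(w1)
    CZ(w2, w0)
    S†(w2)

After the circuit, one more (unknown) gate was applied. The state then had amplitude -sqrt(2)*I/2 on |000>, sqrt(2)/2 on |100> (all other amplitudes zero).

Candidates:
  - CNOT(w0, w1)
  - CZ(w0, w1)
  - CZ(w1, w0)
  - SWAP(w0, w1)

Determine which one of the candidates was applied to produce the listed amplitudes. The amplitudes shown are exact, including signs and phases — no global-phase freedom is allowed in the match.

The unique candidate consistent with the amplitudes is SWAP(w0, w1).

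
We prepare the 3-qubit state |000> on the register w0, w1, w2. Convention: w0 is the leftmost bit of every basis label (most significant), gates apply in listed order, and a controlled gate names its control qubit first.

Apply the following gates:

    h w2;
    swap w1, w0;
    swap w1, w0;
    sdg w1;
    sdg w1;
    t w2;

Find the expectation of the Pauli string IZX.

In the final state, IZX has expectation sqrt(2)/2. Key observation: steps 2-3 multiply out to the identity, so the circuit reduces to the remaining gates.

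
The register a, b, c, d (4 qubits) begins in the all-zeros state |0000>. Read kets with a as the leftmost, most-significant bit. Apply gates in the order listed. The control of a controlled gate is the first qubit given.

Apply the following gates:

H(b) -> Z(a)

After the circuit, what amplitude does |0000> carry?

|0000> carries amplitude sqrt(2)/2 in the final state.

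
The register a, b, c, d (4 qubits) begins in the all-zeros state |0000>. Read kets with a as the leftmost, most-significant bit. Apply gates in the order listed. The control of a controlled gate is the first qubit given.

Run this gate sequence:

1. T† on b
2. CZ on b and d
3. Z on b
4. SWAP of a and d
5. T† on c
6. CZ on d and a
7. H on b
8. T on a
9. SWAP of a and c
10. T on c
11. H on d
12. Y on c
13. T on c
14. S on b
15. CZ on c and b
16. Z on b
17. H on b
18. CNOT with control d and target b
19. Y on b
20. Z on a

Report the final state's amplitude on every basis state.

The resulting statevector has amplitude 1/2 on |0010>, sqrt(2)*(1 + I)*exp(I*pi/4)/4 on |0011>, sqrt(2)*(-1 - I)*exp(I*pi/4)/4 on |0110>, -1/2 on |0111>, and 0 on every other basis state.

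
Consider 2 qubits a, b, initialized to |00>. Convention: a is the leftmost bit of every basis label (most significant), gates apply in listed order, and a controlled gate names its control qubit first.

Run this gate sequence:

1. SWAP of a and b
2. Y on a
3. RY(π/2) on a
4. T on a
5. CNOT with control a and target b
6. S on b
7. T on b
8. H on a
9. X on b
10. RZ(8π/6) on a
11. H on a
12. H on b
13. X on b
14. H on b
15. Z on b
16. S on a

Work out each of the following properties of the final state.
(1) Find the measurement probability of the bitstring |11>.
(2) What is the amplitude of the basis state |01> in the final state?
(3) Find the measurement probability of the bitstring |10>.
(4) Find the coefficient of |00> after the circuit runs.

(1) The probability of measuring |11> is 3/8.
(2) |01> carries amplitude sqrt(2)*(-exp(5*I*pi/6) + I)*exp(I*pi/3)/4 in the final state.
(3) Outcome |10> occurs with probability 1/8.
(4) The amplitude on |00> is -sqrt(6)/4.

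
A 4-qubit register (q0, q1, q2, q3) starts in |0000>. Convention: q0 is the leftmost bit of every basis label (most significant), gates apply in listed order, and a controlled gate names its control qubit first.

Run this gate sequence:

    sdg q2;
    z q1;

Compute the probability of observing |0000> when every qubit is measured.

Outcome |0000> occurs with probability 1.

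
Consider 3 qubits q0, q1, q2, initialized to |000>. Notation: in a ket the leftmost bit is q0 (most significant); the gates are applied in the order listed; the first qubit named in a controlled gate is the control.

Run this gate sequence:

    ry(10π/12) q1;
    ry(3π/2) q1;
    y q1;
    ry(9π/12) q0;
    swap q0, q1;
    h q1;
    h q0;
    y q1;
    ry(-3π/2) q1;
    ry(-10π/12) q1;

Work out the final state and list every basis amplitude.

The final amplitudes are -sqrt(sqrt(2) + 2)/8 - sqrt(6 - 3*sqrt(2))/8 + sqrt(2 - sqrt(2))/4 on |000>, 0 on |001>, -sqrt(sqrt(2) + 2)/4 - sqrt(2 - sqrt(2))/8 + sqrt(3*sqrt(2) + 6)/8 on |010>, 0 on |011>, -sqrt(2 - sqrt(2))/8 + sqrt(3*sqrt(2) + 6)/8 + sqrt(sqrt(2) + 2)/4 on |100>, 0 on |101>, sqrt(6 - 3*sqrt(2))/8 + sqrt(2 - sqrt(2))/4 + sqrt(sqrt(2) + 2)/8 on |110>, 0 on |111>.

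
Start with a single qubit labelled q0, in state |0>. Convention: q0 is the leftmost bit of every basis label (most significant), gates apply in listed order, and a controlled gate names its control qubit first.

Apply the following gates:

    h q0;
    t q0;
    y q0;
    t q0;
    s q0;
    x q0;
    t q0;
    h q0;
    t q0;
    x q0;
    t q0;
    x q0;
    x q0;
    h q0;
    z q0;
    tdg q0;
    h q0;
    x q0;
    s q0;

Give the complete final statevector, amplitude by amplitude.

The final amplitudes are -1/2 - I/2 on |0>, 1/2 + I/2 on |1>.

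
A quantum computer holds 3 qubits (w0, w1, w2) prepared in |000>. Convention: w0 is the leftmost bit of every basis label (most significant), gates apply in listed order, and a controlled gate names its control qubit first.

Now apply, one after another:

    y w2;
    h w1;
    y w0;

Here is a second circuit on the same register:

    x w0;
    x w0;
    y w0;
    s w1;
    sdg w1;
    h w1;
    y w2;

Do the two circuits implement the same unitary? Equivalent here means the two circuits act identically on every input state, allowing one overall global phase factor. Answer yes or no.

Yes — the two circuits implement the same unitary up to a global phase.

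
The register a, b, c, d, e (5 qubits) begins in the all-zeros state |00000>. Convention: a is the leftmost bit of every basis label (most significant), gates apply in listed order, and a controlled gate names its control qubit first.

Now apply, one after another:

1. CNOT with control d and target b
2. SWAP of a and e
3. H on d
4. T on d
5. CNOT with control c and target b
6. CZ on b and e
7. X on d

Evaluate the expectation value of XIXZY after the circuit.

In the final state, XIXZY has expectation 0.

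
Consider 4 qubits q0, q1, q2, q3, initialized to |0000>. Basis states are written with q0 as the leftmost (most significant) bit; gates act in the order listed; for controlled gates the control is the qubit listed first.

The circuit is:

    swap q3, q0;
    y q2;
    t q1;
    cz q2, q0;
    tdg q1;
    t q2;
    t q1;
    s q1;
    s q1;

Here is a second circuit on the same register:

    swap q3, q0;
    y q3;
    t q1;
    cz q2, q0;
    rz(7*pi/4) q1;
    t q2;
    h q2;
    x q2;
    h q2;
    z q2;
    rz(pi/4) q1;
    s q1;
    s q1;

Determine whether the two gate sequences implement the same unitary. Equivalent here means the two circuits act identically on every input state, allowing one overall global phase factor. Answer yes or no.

No, they are not equivalent — no single phase factor reconciles the two unitaries.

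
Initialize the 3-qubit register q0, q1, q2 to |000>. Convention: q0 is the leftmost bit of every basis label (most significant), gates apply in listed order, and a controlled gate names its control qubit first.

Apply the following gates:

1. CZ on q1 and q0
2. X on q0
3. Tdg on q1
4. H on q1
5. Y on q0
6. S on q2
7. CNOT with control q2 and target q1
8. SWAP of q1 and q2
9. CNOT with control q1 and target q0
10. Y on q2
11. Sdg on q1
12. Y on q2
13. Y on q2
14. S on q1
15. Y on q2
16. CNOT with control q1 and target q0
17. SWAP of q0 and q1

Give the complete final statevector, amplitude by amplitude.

After the circuit, the state carries amplitude -sqrt(2)*I/2 on |000>, -sqrt(2)*I/2 on |001>, and 0 on every other basis state.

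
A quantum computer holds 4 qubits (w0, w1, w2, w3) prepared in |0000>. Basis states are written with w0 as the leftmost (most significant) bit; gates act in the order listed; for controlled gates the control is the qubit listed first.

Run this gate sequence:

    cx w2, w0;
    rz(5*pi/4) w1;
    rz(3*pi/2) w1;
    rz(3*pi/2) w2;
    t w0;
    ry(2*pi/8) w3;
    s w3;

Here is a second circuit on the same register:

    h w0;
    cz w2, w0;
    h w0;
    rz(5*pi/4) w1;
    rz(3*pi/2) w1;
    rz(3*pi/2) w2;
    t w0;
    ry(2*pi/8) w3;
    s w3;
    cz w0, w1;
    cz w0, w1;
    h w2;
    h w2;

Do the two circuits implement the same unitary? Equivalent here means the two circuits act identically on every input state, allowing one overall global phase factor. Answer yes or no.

Yes — the two circuits implement the same unitary up to a global phase.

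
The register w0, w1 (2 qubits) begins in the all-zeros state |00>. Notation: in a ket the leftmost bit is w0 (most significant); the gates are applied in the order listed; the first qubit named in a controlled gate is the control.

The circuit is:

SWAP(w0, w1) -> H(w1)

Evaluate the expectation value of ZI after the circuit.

In the final state, ZI has expectation 1.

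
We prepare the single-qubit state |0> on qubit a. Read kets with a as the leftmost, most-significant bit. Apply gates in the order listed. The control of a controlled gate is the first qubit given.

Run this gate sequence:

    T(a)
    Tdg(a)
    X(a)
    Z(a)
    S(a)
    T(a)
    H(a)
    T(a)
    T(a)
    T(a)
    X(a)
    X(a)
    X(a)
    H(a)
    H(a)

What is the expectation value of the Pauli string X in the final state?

The expectation value of X is sqrt(2)/2.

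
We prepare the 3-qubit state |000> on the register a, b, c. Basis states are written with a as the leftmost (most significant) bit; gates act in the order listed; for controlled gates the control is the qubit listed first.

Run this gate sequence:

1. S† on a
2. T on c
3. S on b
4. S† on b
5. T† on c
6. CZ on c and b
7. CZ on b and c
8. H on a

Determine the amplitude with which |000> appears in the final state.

The final state's coefficient on |000> equals sqrt(2)/2.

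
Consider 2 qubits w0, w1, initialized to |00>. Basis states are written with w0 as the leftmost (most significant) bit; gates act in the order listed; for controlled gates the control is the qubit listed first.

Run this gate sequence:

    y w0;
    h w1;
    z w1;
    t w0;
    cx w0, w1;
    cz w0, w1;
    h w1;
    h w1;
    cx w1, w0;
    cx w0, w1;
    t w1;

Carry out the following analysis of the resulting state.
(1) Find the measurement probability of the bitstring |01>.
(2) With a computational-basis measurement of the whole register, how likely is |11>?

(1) The probability of measuring |01> is 1/2. Key observation: gates 7-8 undo each other exactly, leaving only the rest of the circuit to track.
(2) A full measurement returns |11> with probability 1/2.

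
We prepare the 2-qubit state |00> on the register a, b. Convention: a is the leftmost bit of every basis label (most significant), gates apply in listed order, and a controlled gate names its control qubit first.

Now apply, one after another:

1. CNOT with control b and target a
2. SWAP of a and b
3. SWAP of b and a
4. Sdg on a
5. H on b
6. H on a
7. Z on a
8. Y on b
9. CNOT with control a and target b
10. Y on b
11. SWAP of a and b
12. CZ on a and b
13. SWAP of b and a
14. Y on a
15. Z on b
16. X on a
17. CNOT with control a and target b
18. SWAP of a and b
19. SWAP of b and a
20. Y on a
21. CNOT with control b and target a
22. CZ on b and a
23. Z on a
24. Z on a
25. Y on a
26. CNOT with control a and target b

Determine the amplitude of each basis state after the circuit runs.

The final amplitudes are I/2 on |00>, -I/2 on |01>, I/2 on |10>, -I/2 on |11>.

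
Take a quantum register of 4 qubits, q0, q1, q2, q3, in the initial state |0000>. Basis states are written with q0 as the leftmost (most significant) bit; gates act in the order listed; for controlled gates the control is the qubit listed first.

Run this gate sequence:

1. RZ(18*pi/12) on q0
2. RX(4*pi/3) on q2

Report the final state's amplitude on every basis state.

The resulting statevector has amplitude exp(I*pi/4)/2 on |0000>, sqrt(3)*exp(3*I*pi/4)/2 on |0010>, and 0 on every other basis state.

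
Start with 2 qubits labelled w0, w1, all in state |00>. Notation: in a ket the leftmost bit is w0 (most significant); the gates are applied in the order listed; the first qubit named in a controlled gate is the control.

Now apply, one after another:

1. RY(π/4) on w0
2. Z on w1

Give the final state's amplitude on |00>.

The final state's coefficient on |00> equals sqrt(sqrt(2) + 2)/2.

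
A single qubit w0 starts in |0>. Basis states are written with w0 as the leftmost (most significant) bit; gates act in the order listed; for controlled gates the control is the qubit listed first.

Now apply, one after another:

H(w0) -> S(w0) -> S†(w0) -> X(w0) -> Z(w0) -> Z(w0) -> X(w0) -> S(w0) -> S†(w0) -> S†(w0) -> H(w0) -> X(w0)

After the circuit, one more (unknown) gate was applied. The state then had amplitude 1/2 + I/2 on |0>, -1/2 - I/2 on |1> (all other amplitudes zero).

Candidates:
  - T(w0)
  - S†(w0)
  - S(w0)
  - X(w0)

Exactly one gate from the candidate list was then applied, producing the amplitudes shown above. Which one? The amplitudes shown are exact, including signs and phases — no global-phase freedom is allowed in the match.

The applied gate was S†(w0). Key observation: steps 2-9 multiply out to the identity, so the circuit reduces to the remaining gates.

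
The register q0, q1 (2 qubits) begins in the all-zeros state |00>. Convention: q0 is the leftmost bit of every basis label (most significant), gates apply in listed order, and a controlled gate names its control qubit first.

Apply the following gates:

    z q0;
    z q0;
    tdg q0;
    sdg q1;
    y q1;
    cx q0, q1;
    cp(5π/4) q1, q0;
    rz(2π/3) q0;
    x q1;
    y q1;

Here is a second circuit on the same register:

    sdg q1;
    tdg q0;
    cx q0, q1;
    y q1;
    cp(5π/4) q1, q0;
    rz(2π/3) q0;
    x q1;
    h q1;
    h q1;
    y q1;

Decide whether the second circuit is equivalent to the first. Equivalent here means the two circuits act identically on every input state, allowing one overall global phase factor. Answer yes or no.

No: there is an input state on which the two circuits produce genuinely different outputs (not merely differing by a phase).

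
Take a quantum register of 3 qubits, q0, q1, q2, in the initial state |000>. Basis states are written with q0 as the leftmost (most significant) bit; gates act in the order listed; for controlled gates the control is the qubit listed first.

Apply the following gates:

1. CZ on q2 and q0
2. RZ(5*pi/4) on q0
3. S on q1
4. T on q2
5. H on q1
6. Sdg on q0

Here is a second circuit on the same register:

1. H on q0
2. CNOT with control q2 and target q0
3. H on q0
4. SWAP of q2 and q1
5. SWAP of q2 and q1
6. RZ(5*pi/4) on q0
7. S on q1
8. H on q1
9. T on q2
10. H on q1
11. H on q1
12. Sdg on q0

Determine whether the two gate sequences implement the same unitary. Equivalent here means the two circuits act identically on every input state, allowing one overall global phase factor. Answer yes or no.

Yes: on every input state the two circuits agree up to one overall phase factor.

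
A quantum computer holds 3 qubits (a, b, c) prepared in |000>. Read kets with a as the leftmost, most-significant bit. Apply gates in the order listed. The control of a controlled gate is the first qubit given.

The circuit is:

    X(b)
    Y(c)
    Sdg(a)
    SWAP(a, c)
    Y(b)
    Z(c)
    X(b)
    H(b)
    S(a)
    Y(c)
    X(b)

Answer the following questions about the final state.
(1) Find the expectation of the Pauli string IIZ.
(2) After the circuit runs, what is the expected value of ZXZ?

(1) In the final state, IIZ has expectation -1.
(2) The observable ZXZ averages to -1.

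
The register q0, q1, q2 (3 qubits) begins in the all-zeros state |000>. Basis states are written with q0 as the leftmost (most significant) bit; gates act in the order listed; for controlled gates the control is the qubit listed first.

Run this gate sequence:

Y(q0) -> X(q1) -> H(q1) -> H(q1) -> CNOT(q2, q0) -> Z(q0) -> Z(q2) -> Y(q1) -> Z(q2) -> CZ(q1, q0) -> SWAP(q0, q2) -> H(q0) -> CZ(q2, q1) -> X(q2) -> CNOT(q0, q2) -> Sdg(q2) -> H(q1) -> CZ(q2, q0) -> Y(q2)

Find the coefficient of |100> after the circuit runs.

The amplitude on |100> is -1/2.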